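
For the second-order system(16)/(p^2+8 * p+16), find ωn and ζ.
Standard form: ωn²/(p²+2ζωn·p+ωn²).
const=16=ωn² → ωn=4, p coeff=8=2ζωn → ζ=1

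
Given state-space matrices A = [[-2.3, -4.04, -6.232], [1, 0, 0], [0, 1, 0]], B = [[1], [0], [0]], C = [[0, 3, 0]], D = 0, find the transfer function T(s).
T(s) = C(sI - A)⁻¹B + D.
Characteristic polynomial det(sI - A) = s^3 + 2.3*s^2 + 4.04*s + 6.232.
Numerator from C·adj(sI-A)·B + D·det(sI-A) = 3*s.
T(s) = (3*s)/(s^3 + 2.3*s^2 + 4.04*s + 6.232)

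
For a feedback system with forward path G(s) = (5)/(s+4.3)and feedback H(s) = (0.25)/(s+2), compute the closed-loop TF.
Closed-loop T = G/(1+GH).
Numerator: G_num * H_den = 5*s + 10.
Denominator: G_den * H_den + G_num * H_num = (s^2 + 6.3*s + 8.6) + (1.25) = s^2 + 6.3*s + 9.85.
T(s) = (5*s + 10)/(s^2 + 6.3*s + 9.85)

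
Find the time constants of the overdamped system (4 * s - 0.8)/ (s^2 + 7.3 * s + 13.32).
Overdamped: real poles at -3.7, -3.6. τ = -1/pole → τ₁ = 0.2703, τ₂ = 0.2778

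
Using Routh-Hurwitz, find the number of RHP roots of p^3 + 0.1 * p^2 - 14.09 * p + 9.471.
Routh array:
p^3: [1, -14.09]; p^2: [0.1, 9.471]; p^1: [-108.8]; p^0: [9.471]
First column: [1, 0.1, -108.8, 9.471]. Sign changes = RHP roots = 2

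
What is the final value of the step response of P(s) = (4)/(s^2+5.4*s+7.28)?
FVT: lim_{t→∞} y(t) = lim_{s→0} s*Y(s) where Y(s) = P(s)/s.
= lim_{s→0} P(s) = P(0) = num(0)/den(0) = 4/7.28 = 0.5495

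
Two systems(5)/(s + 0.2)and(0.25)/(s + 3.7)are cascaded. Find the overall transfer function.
Series: H = H₁ · H₂ = (n₁·n₂)/(d₁·d₂).
Num: n₁·n₂ = 1.25. Den: d₁·d₂ = s^2 + 3.9*s + 0.74.
H(s) = (1.25)/(s^2 + 3.9*s + 0.74)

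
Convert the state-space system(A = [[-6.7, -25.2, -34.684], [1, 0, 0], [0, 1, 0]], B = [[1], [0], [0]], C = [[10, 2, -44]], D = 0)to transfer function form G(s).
G(s) = C(sI - A)⁻¹B + D.
Characteristic polynomial det(sI - A) = s^3 + 6.7*s^2 + 25.2*s + 34.684.
Numerator from C·adj(sI-A)·B + D·det(sI-A) = 10*s^2 + 2*s - 44.
G(s) = (10*s^2 + 2*s - 44)/(s^3 + 6.7*s^2 + 25.2*s + 34.684)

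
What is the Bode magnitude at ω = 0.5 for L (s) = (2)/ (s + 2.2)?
Substitute s = j*0.5: L(j0.5) = 0.86444 - 0.196464j.
|L(j0.5)| = sqrt(Re² + Im²) = 0.8865.
20*log₁₀(0.8865) = -1.05 dB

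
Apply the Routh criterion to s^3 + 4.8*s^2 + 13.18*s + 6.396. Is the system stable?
Routh array:
s^3: [1, 13.18]; s^2: [4.8, 6.396]; s^1: [11.8475]; s^0: [6.396]
First column: [1, 4.8, 11.8475, 6.396]. Sign changes = 0.
Yes, stable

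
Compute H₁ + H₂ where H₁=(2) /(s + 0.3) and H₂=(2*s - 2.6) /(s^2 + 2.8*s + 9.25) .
Parallel: H = H₁ + H₂ = (n₁·d₂ + n₂·d₁)/(d₁·d₂).
n₁·d₂ = 2*s^2 + 5.6*s + 18.5. n₂·d₁ = 2*s^2 - 2*s - 0.78. Sum = 4*s^2 + 3.6*s + 17.72. d₁·d₂ = s^3 + 3.1*s^2 + 10.09*s + 2.775.
H(s) = (4*s^2 + 3.6*s + 17.72)/(s^3 + 3.1*s^2 + 10.09*s + 2.775)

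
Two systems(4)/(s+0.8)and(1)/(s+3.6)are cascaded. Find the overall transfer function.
Series: H = H₁ · H₂ = (n₁·n₂)/(d₁·d₂).
Num: n₁·n₂ = 4. Den: d₁·d₂ = s^2 + 4.4*s + 2.88.
H(s) = (4)/(s^2 + 4.4*s + 2.88)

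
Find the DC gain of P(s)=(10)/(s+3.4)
DC gain = P(0) = num(0)/den(0) = 10/3.4 = 2.941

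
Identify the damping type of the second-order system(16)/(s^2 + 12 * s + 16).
Standard form: ωn²/(s²+2ζωn·s+ωn²) gives ωn=4, ζ=1.5.
Overdamped (ζ = 1.5 > 1)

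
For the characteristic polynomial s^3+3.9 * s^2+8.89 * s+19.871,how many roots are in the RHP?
s^3 + 3.9*s^2 + 8.89*s + 19.871 = (s + 3.1)(s^2 + 0.8*s + 6.41). Poles: -0.4 + 2.5j, -0.4 - 2.5j, -3.1. RHP poles (Re>0): 0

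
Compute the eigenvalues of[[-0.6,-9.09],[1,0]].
Eigenvalues solve det(λI - A) = 0.
Characteristic polynomial: λ^2 + 0.6*λ + 9.09 = 0.
Roots: -0.3 + 3j, -0.3 - 3j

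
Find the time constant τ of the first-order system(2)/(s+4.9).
First-order system: τ = -1/pole. Pole = -4.9. τ = -1/(-4.9) = 0.2041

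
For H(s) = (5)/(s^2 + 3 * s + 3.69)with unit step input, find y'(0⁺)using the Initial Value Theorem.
IVT: y'(0⁺) = lim_{s→∞} s²·Y(s) = lim_{s→∞} s·H(s).
deg(num) = 0, deg(den) = 2, relative degree = 2 ≥ 2, so s·H(s) → 0. Initial slope = 0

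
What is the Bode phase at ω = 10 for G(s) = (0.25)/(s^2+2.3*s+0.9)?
Substitute s = j*10: G(j10) = -0.00239376 - 0.000555566j.
∠G(j10) = atan2(Im, Re) = atan2(-0.000555566, -0.00239376) = -166.93°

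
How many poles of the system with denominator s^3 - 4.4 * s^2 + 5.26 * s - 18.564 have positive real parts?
s^3 - 4.4*s^2 + 5.26*s - 18.564 = (s - 4.2)(s^2 - 0.2*s + 4.42). Poles: 0.1 + 2.1j, 0.1 - 2.1j, 4.2. RHP poles (Re>0): 3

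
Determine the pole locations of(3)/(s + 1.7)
Set denominator = 0: s + 1.7 = 0 → Poles: -1.7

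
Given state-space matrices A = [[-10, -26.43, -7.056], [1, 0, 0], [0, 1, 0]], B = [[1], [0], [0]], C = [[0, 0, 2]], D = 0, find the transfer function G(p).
G(p) = C(pI - A)⁻¹B + D.
Characteristic polynomial det(pI - A) = p^3 + 10*p^2 + 26.43*p + 7.056.
Numerator from C·adj(pI-A)·B + D·det(pI-A) = 2.
G(p) = (2)/(p^3 + 10*p^2 + 26.43*p + 7.056)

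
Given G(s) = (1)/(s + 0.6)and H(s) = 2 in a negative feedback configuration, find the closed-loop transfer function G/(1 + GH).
Closed-loop T = G/(1+GH).
Numerator: G_num * H_den = 1.
Denominator: G_den * H_den + G_num * H_num = (s + 0.6) + (2) = s + 2.6.
T(s) = (1)/(s + 2.6)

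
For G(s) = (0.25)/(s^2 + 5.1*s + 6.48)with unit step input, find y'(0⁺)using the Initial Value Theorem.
IVT: y'(0⁺) = lim_{s→∞} s²·Y(s) = lim_{s→∞} s·G(s).
deg(num) = 0, deg(den) = 2, relative degree = 2 ≥ 2, so s·G(s) → 0. Initial slope = 0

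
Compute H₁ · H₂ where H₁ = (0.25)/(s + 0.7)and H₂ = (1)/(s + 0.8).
Series: H = H₁ · H₂ = (n₁·n₂)/(d₁·d₂).
Num: n₁·n₂ = 0.25. Den: d₁·d₂ = s^2 + 1.5*s + 0.56.
H(s) = (0.25)/(s^2 + 1.5*s + 0.56)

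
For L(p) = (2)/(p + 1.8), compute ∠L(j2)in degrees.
Substitute p = j*2: L(j2) = 0.497238 - 0.552486j.
∠L(j2) = atan2(Im, Re) = atan2(-0.552486, 0.497238) = -48.01°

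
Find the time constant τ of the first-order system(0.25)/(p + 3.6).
First-order system: τ = -1/pole. Pole = -3.6. τ = -1/(-3.6) = 0.2778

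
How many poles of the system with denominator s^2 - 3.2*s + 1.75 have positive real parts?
s^2 - 3.2*s + 1.75 = (s - 0.7)(s - 2.5). Poles: 0.7, 2.5. RHP poles (Re>0): 2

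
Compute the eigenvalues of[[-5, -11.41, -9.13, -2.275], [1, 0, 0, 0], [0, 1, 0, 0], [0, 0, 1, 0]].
Eigenvalues solve det(λI - A) = 0.
Characteristic polynomial: λ^4 + 5*λ^3 + 11.41*λ^2 + 9.13*λ + 2.275 = 0.
Factor: (λ + 0.7)(λ + 0.5)(λ^2 + 3.8*λ + 6.5) = 0.
Roots: -0.5, -0.7, -1.9 + 1.7j, -1.9 - 1.7j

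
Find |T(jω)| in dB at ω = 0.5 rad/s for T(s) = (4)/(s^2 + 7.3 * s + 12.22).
Substitute s = j*0.5: T(j0.5) = 0.30574 - 0.0932291j.
|T(j0.5)| = sqrt(Re² + Im²) = 0.3196.
20*log₁₀(0.3196) = -9.91 dB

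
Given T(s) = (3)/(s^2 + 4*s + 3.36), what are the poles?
Set denominator = 0: s^2 + 4*s + 3.36 = (s + 2.8)(s + 1.2) = 0 → Poles: -1.2, -2.8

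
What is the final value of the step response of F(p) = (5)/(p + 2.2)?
FVT: lim_{t→∞} y(t) = lim_{p→0} p*Y(p) where Y(p) = F(p)/p.
= lim_{p→0} F(p) = F(0) = num(0)/den(0) = 5/2.2 = 2.273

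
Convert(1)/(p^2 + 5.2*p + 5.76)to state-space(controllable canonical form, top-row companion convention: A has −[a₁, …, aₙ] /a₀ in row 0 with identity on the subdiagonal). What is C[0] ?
Reachable canonical form: C = numerator coefficients (right-aligned, zero-padded to length n).
num = 1, C = [[0, 1]].
C[0] = 0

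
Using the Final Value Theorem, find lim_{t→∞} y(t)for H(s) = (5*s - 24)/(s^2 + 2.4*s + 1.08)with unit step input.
FVT: lim_{t→∞} y(t) = lim_{s→0} s*Y(s) where Y(s) = H(s)/s.
= lim_{s→0} H(s) = H(0) = num(0)/den(0) = -24/1.08 = -22.22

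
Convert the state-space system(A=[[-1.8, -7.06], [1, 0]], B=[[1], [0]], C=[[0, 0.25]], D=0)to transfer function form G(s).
G(s) = C(sI - A)⁻¹B + D.
Characteristic polynomial det(sI - A) = s^2 + 1.8*s + 7.06.
Numerator from C·adj(sI-A)·B + D·det(sI-A) = 0.25.
G(s) = (0.25)/(s^2 + 1.8*s + 7.06)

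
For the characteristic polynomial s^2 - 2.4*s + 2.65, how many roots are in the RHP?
Poles: 1.2 + 1.1j, 1.2 - 1.1j. RHP poles (Re>0): 2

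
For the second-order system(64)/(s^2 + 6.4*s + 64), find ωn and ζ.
Standard form: ωn²/(s²+2ζωn·s+ωn²).
const=64=ωn² → ωn=8, s coeff=6.4=2ζωn → ζ=0.4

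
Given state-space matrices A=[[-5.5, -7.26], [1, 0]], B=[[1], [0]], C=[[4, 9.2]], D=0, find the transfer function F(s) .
F(s) = C(sI - A)⁻¹B + D.
Characteristic polynomial det(sI - A) = s^2 + 5.5*s + 7.26.
Numerator from C·adj(sI-A)·B + D·det(sI-A) = 4*s + 9.2.
F(s) = (4*s + 9.2)/(s^2 + 5.5*s + 7.26)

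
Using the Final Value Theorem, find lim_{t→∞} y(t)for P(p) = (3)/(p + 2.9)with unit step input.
FVT: lim_{t→∞} y(t) = lim_{p→0} p*Y(p) where Y(p) = P(p)/p.
= lim_{p→0} P(p) = P(0) = num(0)/den(0) = 3/2.9 = 1.034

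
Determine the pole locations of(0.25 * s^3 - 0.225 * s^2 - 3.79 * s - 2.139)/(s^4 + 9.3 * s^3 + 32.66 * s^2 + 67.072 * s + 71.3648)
Set denominator = 0: s^4 + 9.3*s^3 + 32.66*s^2 + 67.072*s + 71.3648 = (s + 2.6)(s + 4.7)(s^2 + 2*s + 5.84) = 0 → Poles: -1 + 2.2j, -1 - 2.2j, -2.6, -4.7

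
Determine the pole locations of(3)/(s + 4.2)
Set denominator = 0: s + 4.2 = 0 → Poles: -4.2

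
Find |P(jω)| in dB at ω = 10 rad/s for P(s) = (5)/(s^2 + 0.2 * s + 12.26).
Substitute s = j*10: P(j10) = -0.056957 - 0.00129831j.
|P(j10)| = sqrt(Re² + Im²) = 0.05697.
20*log₁₀(0.05697) = -24.89 dB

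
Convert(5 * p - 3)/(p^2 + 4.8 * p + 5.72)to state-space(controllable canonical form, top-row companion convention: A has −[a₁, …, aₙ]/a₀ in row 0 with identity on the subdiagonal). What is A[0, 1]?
Reachable canonical form for den = p^2 + 4.8*p + 5.72: top row of A = -[a₁,a₂,...,aₙ]/a₀, ones on the subdiagonal, zeros elsewhere.
A = [[-4.8, -5.72], [1, 0]].
A[0,1] = -5.72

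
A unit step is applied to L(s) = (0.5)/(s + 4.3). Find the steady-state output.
FVT: lim_{t→∞} y(t) = lim_{s→0} s*Y(s) where Y(s) = L(s)/s.
= lim_{s→0} L(s) = L(0) = num(0)/den(0) = 0.5/4.3 = 0.1163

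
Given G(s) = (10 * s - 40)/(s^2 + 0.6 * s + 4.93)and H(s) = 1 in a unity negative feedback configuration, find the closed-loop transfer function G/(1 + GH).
Closed-loop T = G/(1+GH).
Numerator: G_num * H_den = 10*s - 40.
Denominator: G_den * H_den + G_num * H_num = (s^2 + 0.6*s + 4.93) + (10*s - 40) = s^2 + 10.6*s - 35.07.
T(s) = (10*s - 40)/(s^2 + 10.6*s - 35.07)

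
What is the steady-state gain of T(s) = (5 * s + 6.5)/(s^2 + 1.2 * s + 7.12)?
DC gain = T(0) = num(0)/den(0) = 6.5/7.12 = 0.9129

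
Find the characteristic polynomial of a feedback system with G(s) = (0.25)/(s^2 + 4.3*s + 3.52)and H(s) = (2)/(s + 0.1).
Characteristic poly = G_den * H_den + G_num * H_num = (s^3 + 4.4*s^2 + 3.95*s + 0.352) + (0.5) = s^3 + 4.4*s^2 + 3.95*s + 0.852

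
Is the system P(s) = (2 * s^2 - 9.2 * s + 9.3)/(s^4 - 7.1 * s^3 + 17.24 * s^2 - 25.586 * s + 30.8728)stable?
Denominator: s^4 - 7.1*s^3 + 17.24*s^2 - 25.586*s + 30.8728 = (s - 2.8)(s - 3.7)(s^2 - 0.6*s + 2.98). Poles: 0.3 + 1.7j, 0.3 - 1.7j, 2.8, 3.7. All Re(p)<0: No (unstable)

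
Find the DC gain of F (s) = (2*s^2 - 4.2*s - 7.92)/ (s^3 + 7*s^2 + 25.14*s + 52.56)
DC gain = F(0) = num(0)/den(0) = -7.92/52.56 = -0.1507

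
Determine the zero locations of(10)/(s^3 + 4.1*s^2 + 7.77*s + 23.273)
Numerator is a nonzero constant (10) → Zeros: none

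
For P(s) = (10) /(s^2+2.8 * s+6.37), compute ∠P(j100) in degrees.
Substitute s = j*100: P(j100) = -0.000999853 - 2.80137e-05j.
∠P(j100) = atan2(Im, Re) = atan2(-2.80137e-05, -0.000999853) = -178.40°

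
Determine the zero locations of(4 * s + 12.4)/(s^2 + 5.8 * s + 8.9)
Set numerator = 0: 4*s + 12.4 = 0 → Zeros: -3.1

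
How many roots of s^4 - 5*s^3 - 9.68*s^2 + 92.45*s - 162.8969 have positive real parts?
Factor: s^4 - 5*s^3 - 9.68*s^2 + 92.45*s - 162.8969 = (s - 4.3)(s + 4.3)(s^2 - 5*s + 8.81).
Roots: -4.3, 2.5 + 1.6j, 2.5 - 1.6j, 4.3.
RHP roots (Re>0): 3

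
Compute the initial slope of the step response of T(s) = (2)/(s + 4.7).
IVT: y'(0⁺) = lim_{s→∞} s²·Y(s) = lim_{s→∞} s·T(s).
deg(num) = 0, deg(den) = 1, relative degree = 1, so s·T(s) → (leading num)/(leading den) = 2/1 = 2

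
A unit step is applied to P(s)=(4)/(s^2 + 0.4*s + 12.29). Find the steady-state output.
FVT: lim_{t→∞} y(t) = lim_{s→0} s*Y(s) where Y(s) = P(s)/s.
= lim_{s→0} P(s) = P(0) = num(0)/den(0) = 4/12.29 = 0.3255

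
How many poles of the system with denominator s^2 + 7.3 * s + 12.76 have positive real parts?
s^2 + 7.3*s + 12.76 = (s + 4.4)(s + 2.9). Poles: -2.9, -4.4. RHP poles (Re>0): 0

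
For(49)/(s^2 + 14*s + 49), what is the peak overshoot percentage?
Standard form: ωn²/(s²+2ζωn·s+ωn²) → ωn = 7, ζ = 1.
ζ ≥ 1, so the response is non-oscillatory: peak overshoot = 0%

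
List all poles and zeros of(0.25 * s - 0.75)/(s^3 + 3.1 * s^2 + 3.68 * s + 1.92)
Set denominator = 0: s^3 + 3.1*s^2 + 3.68*s + 1.92 = (s + 1.5)(s^2 + 1.6*s + 1.28) = 0 → Poles: -0.8 + 0.8j, -0.8 - 0.8j, -1.5
Set numerator = 0: 0.25*s - 0.75 = 0 → Zeros: 3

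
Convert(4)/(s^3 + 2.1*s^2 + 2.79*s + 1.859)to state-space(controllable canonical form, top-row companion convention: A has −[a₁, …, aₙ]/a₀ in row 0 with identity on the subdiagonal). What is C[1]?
Reachable canonical form: C = numerator coefficients (right-aligned, zero-padded to length n).
num = 4, C = [[0, 0, 4]].
C[1] = 0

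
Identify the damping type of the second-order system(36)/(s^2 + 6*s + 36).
Standard form: ωn²/(s²+2ζωn·s+ωn²) gives ωn=6, ζ=0.5.
Underdamped (ζ = 0.5 < 1)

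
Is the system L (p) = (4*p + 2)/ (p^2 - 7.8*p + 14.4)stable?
Denominator: p^2 - 7.8*p + 14.4 = (p - 3)(p - 4.8). Poles: 3, 4.8. All Re(p)<0: No (unstable)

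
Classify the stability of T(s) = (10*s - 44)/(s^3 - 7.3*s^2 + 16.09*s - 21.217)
Denominator: s^3 - 7.3*s^2 + 16.09*s - 21.217 = (s - 4.9)(s^2 - 2.4*s + 4.33). Poles: 1.2 + 1.7j, 1.2 - 1.7j, 4.9. Unstable (3 pole(s) in RHP)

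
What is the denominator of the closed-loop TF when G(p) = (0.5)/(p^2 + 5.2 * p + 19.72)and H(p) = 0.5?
Characteristic poly = G_den * H_den + G_num * H_num = (p^2 + 5.2*p + 19.72) + (0.25) = p^2 + 5.2*p + 19.97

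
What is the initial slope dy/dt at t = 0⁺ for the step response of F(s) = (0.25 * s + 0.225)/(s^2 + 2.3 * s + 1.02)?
IVT: y'(0⁺) = lim_{s→∞} s²·Y(s) = lim_{s→∞} s·F(s).
deg(num) = 1, deg(den) = 2, relative degree = 1, so s·F(s) → (leading num)/(leading den) = 0.25/1 = 0.25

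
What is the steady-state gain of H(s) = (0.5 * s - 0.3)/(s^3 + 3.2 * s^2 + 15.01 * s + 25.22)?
DC gain = H(0) = num(0)/den(0) = -0.3/25.22 = -0.0119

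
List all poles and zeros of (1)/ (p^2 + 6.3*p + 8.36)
Set denominator = 0: p^2 + 6.3*p + 8.36 = (p + 4.4)(p + 1.9) = 0 → Poles: -1.9, -4.4
Numerator is a nonzero constant (1) → Zeros: none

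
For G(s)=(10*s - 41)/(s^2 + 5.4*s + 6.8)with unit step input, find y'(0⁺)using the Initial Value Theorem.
IVT: y'(0⁺) = lim_{s→∞} s²·Y(s) = lim_{s→∞} s·G(s).
deg(num) = 1, deg(den) = 2, relative degree = 1, so s·G(s) → (leading num)/(leading den) = 10/1 = 10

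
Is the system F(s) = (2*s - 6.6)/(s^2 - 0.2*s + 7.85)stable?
Denominator: s^2 - 0.2*s + 7.85. Poles: 0.1 + 2.8j, 0.1 - 2.8j. All Re(p)<0: No (unstable)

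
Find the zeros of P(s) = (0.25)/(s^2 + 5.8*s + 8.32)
Numerator is a nonzero constant (0.25) → Zeros: none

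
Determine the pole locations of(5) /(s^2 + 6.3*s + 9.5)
Set denominator = 0: s^2 + 6.3*s + 9.5 = (s + 3.8)(s + 2.5) = 0 → Poles: -2.5, -3.8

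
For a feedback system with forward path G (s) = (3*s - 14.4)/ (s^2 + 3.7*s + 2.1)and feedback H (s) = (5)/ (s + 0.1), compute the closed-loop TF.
Closed-loop T = G/(1+GH).
Numerator: G_num * H_den = 3*s^2 - 14.1*s - 1.44.
Denominator: G_den * H_den + G_num * H_num = (s^3 + 3.8*s^2 + 2.47*s + 0.21) + (15*s - 72) = s^3 + 3.8*s^2 + 17.47*s - 71.79.
T(s) = (3*s^2 - 14.1*s - 1.44)/(s^3 + 3.8*s^2 + 17.47*s - 71.79)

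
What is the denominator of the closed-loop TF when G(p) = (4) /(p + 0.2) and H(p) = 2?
Characteristic poly = G_den * H_den + G_num * H_num = (p + 0.2) + (8) = p + 8.2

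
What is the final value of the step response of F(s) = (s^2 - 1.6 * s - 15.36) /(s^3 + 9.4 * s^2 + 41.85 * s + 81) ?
FVT: lim_{t→∞} y(t) = lim_{s→0} s*Y(s) where Y(s) = F(s)/s.
= lim_{s→0} F(s) = F(0) = num(0)/den(0) = -15.36/81 = -0.1896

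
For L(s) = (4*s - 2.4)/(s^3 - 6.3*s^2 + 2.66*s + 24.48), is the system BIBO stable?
Denominator: s^3 - 6.3*s^2 + 2.66*s + 24.48 = (s - 4.5)(s - 3.4)(s + 1.6). Poles: -1.6, 3.4, 4.5. All Re(p)<0: No (unstable)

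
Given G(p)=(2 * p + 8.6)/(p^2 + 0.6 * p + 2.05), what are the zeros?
Set numerator = 0: 2*p + 8.6 = 0 → Zeros: -4.3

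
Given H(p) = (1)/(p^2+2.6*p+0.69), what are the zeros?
Numerator is a nonzero constant (1) → Zeros: none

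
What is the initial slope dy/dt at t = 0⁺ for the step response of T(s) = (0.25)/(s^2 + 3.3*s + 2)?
IVT: y'(0⁺) = lim_{s→∞} s²·Y(s) = lim_{s→∞} s·T(s).
deg(num) = 0, deg(den) = 2, relative degree = 2 ≥ 2, so s·T(s) → 0. Initial slope = 0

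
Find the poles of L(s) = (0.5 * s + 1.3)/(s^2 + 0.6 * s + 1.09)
Set denominator = 0: s^2 + 0.6*s + 1.09 = 0 → Poles: -0.3 + 1j, -0.3 - 1j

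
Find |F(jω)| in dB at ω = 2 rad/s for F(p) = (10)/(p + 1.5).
Substitute p = j*2: F(j2) = 2.4 - 3.2j.
|F(j2)| = sqrt(Re² + Im²) = 4.
20*log₁₀(4) = 12.04 dB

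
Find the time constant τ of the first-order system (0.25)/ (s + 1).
First-order system: τ = -1/pole. Pole = -1. τ = -1/(-1) = 1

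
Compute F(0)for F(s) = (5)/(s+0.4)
DC gain = F(0) = num(0)/den(0) = 5/0.4 = 12.5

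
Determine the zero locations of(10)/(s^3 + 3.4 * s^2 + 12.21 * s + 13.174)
Numerator is a nonzero constant (10) → Zeros: none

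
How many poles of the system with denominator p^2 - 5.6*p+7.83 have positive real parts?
p^2 - 5.6*p + 7.83 = (p - 2.7)(p - 2.9). Poles: 2.7, 2.9. RHP poles (Re>0): 2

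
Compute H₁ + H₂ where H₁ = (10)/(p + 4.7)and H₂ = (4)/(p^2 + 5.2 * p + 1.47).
Parallel: H = H₁ + H₂ = (n₁·d₂ + n₂·d₁)/(d₁·d₂).
n₁·d₂ = 10*p^2 + 52*p + 14.7. n₂·d₁ = 4*p + 18.8. Sum = 10*p^2 + 56*p + 33.5. d₁·d₂ = p^3 + 9.9*p^2 + 25.91*p + 6.909.
H(p) = (10*p^2 + 56*p + 33.5)/(p^3 + 9.9*p^2 + 25.91*p + 6.909)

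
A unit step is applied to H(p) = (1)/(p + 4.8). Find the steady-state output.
FVT: lim_{t→∞} y(t) = lim_{p→0} p*Y(p) where Y(p) = H(p)/p.
= lim_{p→0} H(p) = H(0) = num(0)/den(0) = 1/4.8 = 0.2083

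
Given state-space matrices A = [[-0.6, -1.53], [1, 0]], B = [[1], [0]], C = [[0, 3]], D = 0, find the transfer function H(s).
H(s) = C(sI - A)⁻¹B + D.
Characteristic polynomial det(sI - A) = s^2 + 0.6*s + 1.53.
Numerator from C·adj(sI-A)·B + D·det(sI-A) = 3.
H(s) = (3)/(s^2 + 0.6*s + 1.53)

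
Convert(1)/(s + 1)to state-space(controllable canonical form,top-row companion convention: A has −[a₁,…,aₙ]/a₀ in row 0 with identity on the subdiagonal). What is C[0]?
Reachable canonical form: C = numerator coefficients (right-aligned, zero-padded to length n).
num = 1, C = [[1]].
C[0] = 1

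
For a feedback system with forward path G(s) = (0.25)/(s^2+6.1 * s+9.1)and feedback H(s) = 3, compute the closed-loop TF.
Closed-loop T = G/(1+GH).
Numerator: G_num * H_den = 0.25.
Denominator: G_den * H_den + G_num * H_num = (s^2 + 6.1*s + 9.1) + (0.75) = s^2 + 6.1*s + 9.85.
T(s) = (0.25)/(s^2 + 6.1*s + 9.85)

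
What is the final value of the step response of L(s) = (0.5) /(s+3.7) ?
FVT: lim_{t→∞} y(t) = lim_{s→0} s*Y(s) where Y(s) = L(s)/s.
= lim_{s→0} L(s) = L(0) = num(0)/den(0) = 0.5/3.7 = 0.1351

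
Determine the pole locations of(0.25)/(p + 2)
Set denominator = 0: p + 2 = 0 → Poles: -2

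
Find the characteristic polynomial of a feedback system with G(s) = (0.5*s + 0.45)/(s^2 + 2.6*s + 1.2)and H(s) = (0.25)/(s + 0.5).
Characteristic poly = G_den * H_den + G_num * H_num = (s^3 + 3.1*s^2 + 2.5*s + 0.6) + (0.125*s + 0.1125) = s^3 + 3.1*s^2 + 2.625*s + 0.7125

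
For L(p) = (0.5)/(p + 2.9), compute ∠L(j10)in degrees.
Substitute p = j*10: L(j10) = 0.0133751 - 0.0461212j.
∠L(j10) = atan2(Im, Re) = atan2(-0.0461212, 0.0133751) = -73.83°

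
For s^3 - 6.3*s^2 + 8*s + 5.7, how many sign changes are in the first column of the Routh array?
Routh array:
s^3: [1, 8]; s^2: [-6.3, 5.7]; s^1: [8.90476]; s^0: [5.7]
First column: [1, -6.3, 8.90476, 5.7]. Sign changes = 2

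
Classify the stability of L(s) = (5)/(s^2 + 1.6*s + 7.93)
Denominator: s^2 + 1.6*s + 7.93. Poles: -0.8 + 2.7j, -0.8 - 2.7j. Stable (all poles in LHP)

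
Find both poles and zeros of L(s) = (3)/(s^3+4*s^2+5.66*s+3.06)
Set denominator = 0: s^3 + 4*s^2 + 5.66*s + 3.06 = (s + 1.8)(s^2 + 2.2*s + 1.7) = 0 → Poles: -1.1 + 0.7j, -1.1 - 0.7j, -1.8
Numerator is a nonzero constant (3) → Zeros: none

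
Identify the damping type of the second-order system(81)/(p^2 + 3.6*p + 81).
Standard form: ωn²/(p²+2ζωn·p+ωn²) gives ωn=9, ζ=0.2.
Underdamped (ζ = 0.2 < 1)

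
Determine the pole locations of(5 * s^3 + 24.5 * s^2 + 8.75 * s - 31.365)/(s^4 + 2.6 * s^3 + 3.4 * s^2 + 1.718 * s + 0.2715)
Set denominator = 0: s^4 + 2.6*s^3 + 3.4*s^2 + 1.718*s + 0.2715 = (s + 0.3)(s + 0.5)(s^2 + 1.8*s + 1.81) = 0 → Poles: -0.3, -0.5, -0.9 + 1j, -0.9 - 1j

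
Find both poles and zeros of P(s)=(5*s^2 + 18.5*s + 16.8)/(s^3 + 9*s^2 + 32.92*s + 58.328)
Set denominator = 0: s^3 + 9*s^2 + 32.92*s + 58.328 = (s + 4.6)(s^2 + 4.4*s + 12.68) = 0 → Poles: -2.2 + 2.8j, -2.2 - 2.8j, -4.6
Set numerator = 0: 5*s^2 + 18.5*s + 16.8 = 5*(s + 2.1)(s + 1.6) = 0 → Zeros: -1.6, -2.1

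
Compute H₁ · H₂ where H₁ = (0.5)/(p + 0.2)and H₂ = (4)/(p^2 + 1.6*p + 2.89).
Series: H = H₁ · H₂ = (n₁·n₂)/(d₁·d₂).
Num: n₁·n₂ = 2. Den: d₁·d₂ = p^3 + 1.8*p^2 + 3.21*p + 0.578.
H(p) = (2)/(p^3 + 1.8*p^2 + 3.21*p + 0.578)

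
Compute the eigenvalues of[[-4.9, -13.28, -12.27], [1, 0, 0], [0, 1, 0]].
Eigenvalues solve det(λI - A) = 0.
Characteristic polynomial: λ^3 + 4.9*λ^2 + 13.28*λ + 12.27 = 0.
Factor: (λ + 1.5)(λ^2 + 3.4*λ + 8.18) = 0.
Roots: -1.5, -1.7 + 2.3j, -1.7 - 2.3j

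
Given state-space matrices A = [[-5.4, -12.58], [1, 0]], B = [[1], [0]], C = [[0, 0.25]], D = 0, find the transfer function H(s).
H(s) = C(sI - A)⁻¹B + D.
Characteristic polynomial det(sI - A) = s^2 + 5.4*s + 12.58.
Numerator from C·adj(sI-A)·B + D·det(sI-A) = 0.25.
H(s) = (0.25)/(s^2 + 5.4*s + 12.58)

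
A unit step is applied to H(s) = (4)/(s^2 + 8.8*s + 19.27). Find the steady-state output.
FVT: lim_{t→∞} y(t) = lim_{s→0} s*Y(s) where Y(s) = H(s)/s.
= lim_{s→0} H(s) = H(0) = num(0)/den(0) = 4/19.27 = 0.2076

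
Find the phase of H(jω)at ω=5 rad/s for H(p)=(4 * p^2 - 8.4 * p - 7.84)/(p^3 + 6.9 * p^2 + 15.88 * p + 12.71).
Substitute p = j*5: H(j5) = 0.693424 + 0.0649595j.
∠H(j5) = atan2(Im, Re) = atan2(0.0649595, 0.693424) = 5.35°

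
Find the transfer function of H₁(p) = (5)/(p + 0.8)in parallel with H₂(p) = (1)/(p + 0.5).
Parallel: H = H₁ + H₂ = (n₁·d₂ + n₂·d₁)/(d₁·d₂).
n₁·d₂ = 5*p + 2.5. n₂·d₁ = p + 0.8. Sum = 6*p + 3.3. d₁·d₂ = p^2 + 1.3*p + 0.4.
H(p) = (6*p + 3.3)/(p^2 + 1.3*p + 0.4)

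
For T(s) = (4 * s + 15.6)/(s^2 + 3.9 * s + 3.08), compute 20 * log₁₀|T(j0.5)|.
Substitute s = j*0.5: T(j0.5) = 4.06793 - 2.09628j.
|T(j0.5)| = sqrt(Re² + Im²) = 4.576.
20*log₁₀(4.576) = 13.21 dB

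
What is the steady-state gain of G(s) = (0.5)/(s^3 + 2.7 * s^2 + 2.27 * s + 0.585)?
DC gain = G(0) = num(0)/den(0) = 0.5/0.585 = 0.8547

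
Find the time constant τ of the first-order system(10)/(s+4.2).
First-order system: τ = -1/pole. Pole = -4.2. τ = -1/(-4.2) = 0.2381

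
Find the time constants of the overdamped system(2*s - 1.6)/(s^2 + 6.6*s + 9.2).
Overdamped: real poles at -2, -4.6. τ = -1/pole → τ₁ = 0.5, τ₂ = 0.2174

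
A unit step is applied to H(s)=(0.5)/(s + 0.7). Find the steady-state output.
FVT: lim_{t→∞} y(t) = lim_{s→0} s*Y(s) where Y(s) = H(s)/s.
= lim_{s→0} H(s) = H(0) = num(0)/den(0) = 0.5/0.7 = 0.7143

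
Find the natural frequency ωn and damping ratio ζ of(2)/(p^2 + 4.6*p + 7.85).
Underdamped: complex pole -2.3 + 1.6j. ωn = |pole| = 2.802, ζ = -Re(pole)/ωn = 0.8209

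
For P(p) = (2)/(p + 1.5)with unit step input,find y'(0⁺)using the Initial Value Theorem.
IVT: y'(0⁺) = lim_{p→∞} p²·Y(p) = lim_{p→∞} p·P(p).
deg(num) = 0, deg(den) = 1, relative degree = 1, so p·P(p) → (leading num)/(leading den) = 2/1 = 2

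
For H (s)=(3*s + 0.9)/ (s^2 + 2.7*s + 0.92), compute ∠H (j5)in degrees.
Substitute s = j*5: H(j5) = 0.237277 - 0.489899j.
∠H(j5) = atan2(Im, Re) = atan2(-0.489899, 0.237277) = -64.16°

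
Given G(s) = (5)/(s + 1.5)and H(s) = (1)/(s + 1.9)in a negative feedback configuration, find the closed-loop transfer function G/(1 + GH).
Closed-loop T = G/(1+GH).
Numerator: G_num * H_den = 5*s + 9.5.
Denominator: G_den * H_den + G_num * H_num = (s^2 + 3.4*s + 2.85) + (5) = s^2 + 3.4*s + 7.85.
T(s) = (5*s + 9.5)/(s^2 + 3.4*s + 7.85)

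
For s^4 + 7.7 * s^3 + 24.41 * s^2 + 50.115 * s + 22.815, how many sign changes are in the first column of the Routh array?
Routh array:
s^4: [1, 24.41, 22.815]; s^3: [7.7, 50.115]; s^2: [17.9016, 22.815]; s^1: [40.3016]; s^0: [22.815]
First column: [1, 7.7, 17.9016, 40.3016, 22.815]. Sign changes = 0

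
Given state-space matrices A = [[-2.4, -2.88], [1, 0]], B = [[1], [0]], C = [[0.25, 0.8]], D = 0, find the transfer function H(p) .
H(p) = C(pI - A)⁻¹B + D.
Characteristic polynomial det(pI - A) = p^2 + 2.4*p + 2.88.
Numerator from C·adj(pI-A)·B + D·det(pI-A) = 0.25*p + 0.8.
H(p) = (0.25*p + 0.8)/(p^2 + 2.4*p + 2.88)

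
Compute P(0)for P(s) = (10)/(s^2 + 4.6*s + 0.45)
DC gain = P(0) = num(0)/den(0) = 10/0.45 = 22.22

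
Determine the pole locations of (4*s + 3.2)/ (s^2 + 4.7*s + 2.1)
Set denominator = 0: s^2 + 4.7*s + 2.1 = (s + 0.5)(s + 4.2) = 0 → Poles: -0.5, -4.2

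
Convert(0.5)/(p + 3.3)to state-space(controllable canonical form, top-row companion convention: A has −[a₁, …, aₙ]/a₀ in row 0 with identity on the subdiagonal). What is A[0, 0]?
Reachable canonical form for den = p + 3.3: top row of A = -[a₁,a₂,...,aₙ]/a₀, ones on the subdiagonal, zeros elsewhere.
A = [[-3.3]].
A[0,0] = -3.3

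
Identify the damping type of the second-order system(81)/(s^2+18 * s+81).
Standard form: ωn²/(s²+2ζωn·s+ωn²) gives ωn=9, ζ=1.
Critically damped (ζ = 1)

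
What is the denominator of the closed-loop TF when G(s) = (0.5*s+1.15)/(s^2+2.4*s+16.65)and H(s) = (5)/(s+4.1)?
Characteristic poly = G_den * H_den + G_num * H_num = (s^3 + 6.5*s^2 + 26.49*s + 68.265) + (2.5*s + 5.75) = s^3 + 6.5*s^2 + 28.99*s + 74.015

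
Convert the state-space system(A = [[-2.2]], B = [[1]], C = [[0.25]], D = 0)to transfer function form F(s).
F(s) = C(sI - A)⁻¹B + D.
Characteristic polynomial det(sI - A) = s + 2.2.
Numerator from C·adj(sI-A)·B + D·det(sI-A) = 0.25.
F(s) = (0.25)/(s + 2.2)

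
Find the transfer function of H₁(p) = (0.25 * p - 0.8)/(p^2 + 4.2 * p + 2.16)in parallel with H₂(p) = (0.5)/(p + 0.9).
Parallel: H = H₁ + H₂ = (n₁·d₂ + n₂·d₁)/(d₁·d₂).
n₁·d₂ = 0.25*p^2 - 0.575*p - 0.72. n₂·d₁ = 0.5*p^2 + 2.1*p + 1.08. Sum = 0.75*p^2 + 1.525*p + 0.36. d₁·d₂ = p^3 + 5.1*p^2 + 5.94*p + 1.944.
H(p) = (0.75*p^2 + 1.525*p + 0.36)/(p^3 + 5.1*p^2 + 5.94*p + 1.944)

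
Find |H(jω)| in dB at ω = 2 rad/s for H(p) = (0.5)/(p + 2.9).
Substitute p = j*2: H(j2) = 0.116841 - 0.0805802j.
|H(j2)| = sqrt(Re² + Im²) = 0.1419.
20*log₁₀(0.1419) = -16.96 dB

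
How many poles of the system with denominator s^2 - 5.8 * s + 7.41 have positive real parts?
s^2 - 5.8*s + 7.41 = (s - 1.9)(s - 3.9). Poles: 1.9, 3.9. RHP poles (Re>0): 2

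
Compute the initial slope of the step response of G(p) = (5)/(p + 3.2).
IVT: y'(0⁺) = lim_{p→∞} p²·Y(p) = lim_{p→∞} p·G(p).
deg(num) = 0, deg(den) = 1, relative degree = 1, so p·G(p) → (leading num)/(leading den) = 5/1 = 5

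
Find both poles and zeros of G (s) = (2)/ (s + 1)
Set denominator = 0: s + 1 = 0 → Poles: -1
Numerator is a nonzero constant (2) → Zeros: none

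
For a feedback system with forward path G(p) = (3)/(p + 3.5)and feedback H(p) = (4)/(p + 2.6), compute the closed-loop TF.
Closed-loop T = G/(1+GH).
Numerator: G_num * H_den = 3*p + 7.8.
Denominator: G_den * H_den + G_num * H_num = (p^2 + 6.1*p + 9.1) + (12) = p^2 + 6.1*p + 21.1.
T(p) = (3*p + 7.8)/(p^2 + 6.1*p + 21.1)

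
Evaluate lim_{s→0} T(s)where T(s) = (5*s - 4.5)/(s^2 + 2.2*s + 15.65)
DC gain = T(0) = num(0)/den(0) = -4.5/15.65 = -0.2875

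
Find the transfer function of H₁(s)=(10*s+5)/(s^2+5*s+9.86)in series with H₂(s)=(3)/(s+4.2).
Series: H = H₁ · H₂ = (n₁·n₂)/(d₁·d₂).
Num: n₁·n₂ = 30*s + 15. Den: d₁·d₂ = s^3 + 9.2*s^2 + 30.86*s + 41.412.
H(s) = (30*s + 15)/(s^3 + 9.2*s^2 + 30.86*s + 41.412)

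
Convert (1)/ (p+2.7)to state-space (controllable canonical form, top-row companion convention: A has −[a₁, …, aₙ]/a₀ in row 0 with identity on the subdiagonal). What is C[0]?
Reachable canonical form: C = numerator coefficients (right-aligned, zero-padded to length n).
num = 1, C = [[1]].
C[0] = 1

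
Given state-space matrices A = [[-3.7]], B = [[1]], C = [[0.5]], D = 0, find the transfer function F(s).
F(s) = C(sI - A)⁻¹B + D.
Characteristic polynomial det(sI - A) = s + 3.7.
Numerator from C·adj(sI-A)·B + D·det(sI-A) = 0.5.
F(s) = (0.5)/(s + 3.7)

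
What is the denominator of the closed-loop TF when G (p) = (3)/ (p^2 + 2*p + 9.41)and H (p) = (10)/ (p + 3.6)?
Characteristic poly = G_den * H_den + G_num * H_num = (p^3 + 5.6*p^2 + 16.61*p + 33.876) + (30) = p^3 + 5.6*p^2 + 16.61*p + 63.876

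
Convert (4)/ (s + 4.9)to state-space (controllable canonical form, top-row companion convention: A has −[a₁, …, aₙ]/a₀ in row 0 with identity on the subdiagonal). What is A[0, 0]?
Reachable canonical form for den = s + 4.9: top row of A = -[a₁,a₂,...,aₙ]/a₀, ones on the subdiagonal, zeros elsewhere.
A = [[-4.9]].
A[0,0] = -4.9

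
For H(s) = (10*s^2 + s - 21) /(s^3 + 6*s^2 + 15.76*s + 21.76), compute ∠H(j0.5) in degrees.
Substitute s = j*0.5: H(j0.5) = -1.00345 + 0.408775j.
∠H(j0.5) = atan2(Im, Re) = atan2(0.408775, -1.00345) = 157.84°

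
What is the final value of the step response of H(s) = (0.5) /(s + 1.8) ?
FVT: lim_{t→∞} y(t) = lim_{s→0} s*Y(s) where Y(s) = H(s)/s.
= lim_{s→0} H(s) = H(0) = num(0)/den(0) = 0.5/1.8 = 0.2778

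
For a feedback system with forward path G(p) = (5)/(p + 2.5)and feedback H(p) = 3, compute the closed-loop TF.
Closed-loop T = G/(1+GH).
Numerator: G_num * H_den = 5.
Denominator: G_den * H_den + G_num * H_num = (p + 2.5) + (15) = p + 17.5.
T(p) = (5)/(p + 17.5)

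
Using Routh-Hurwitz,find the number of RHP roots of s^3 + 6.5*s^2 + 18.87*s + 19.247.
Routh array:
s^3: [1, 18.87]; s^2: [6.5, 19.247]; s^1: [15.9089]; s^0: [19.247]
First column: [1, 6.5, 15.9089, 19.247]. Sign changes = RHP roots = 0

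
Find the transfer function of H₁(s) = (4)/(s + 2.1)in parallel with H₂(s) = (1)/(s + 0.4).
Parallel: H = H₁ + H₂ = (n₁·d₂ + n₂·d₁)/(d₁·d₂).
n₁·d₂ = 4*s + 1.6. n₂·d₁ = s + 2.1. Sum = 5*s + 3.7. d₁·d₂ = s^2 + 2.5*s + 0.84.
H(s) = (5*s + 3.7)/(s^2 + 2.5*s + 0.84)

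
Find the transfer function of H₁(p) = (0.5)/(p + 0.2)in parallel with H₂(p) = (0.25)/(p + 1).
Parallel: H = H₁ + H₂ = (n₁·d₂ + n₂·d₁)/(d₁·d₂).
n₁·d₂ = 0.5*p + 0.5. n₂·d₁ = 0.25*p + 0.05. Sum = 0.75*p + 0.55. d₁·d₂ = p^2 + 1.2*p + 0.2.
H(p) = (0.75*p + 0.55)/(p^2 + 1.2*p + 0.2)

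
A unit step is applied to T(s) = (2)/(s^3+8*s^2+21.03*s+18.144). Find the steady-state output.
FVT: lim_{t→∞} y(t) = lim_{s→0} s*Y(s) where Y(s) = T(s)/s.
= lim_{s→0} T(s) = T(0) = num(0)/den(0) = 2/18.144 = 0.1102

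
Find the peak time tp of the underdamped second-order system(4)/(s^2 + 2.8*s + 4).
Standard form: ωn²/(s²+2ζωn·s+ωn²) → ωn = 2, ζ = 0.7.
ωd = ωn·√(1-ζ²) = 2·√(1-0.7²) = 1.428.
tp = π/ωd = π/1.428 = 2.2 s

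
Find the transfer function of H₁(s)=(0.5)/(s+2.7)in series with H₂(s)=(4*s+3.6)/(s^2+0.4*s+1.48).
Series: H = H₁ · H₂ = (n₁·n₂)/(d₁·d₂).
Num: n₁·n₂ = 2*s + 1.8. Den: d₁·d₂ = s^3 + 3.1*s^2 + 2.56*s + 3.996.
H(s) = (2*s + 1.8)/(s^3 + 3.1*s^2 + 2.56*s + 3.996)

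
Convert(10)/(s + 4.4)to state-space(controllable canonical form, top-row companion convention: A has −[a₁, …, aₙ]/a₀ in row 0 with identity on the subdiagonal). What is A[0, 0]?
Reachable canonical form for den = s + 4.4: top row of A = -[a₁,a₂,...,aₙ]/a₀, ones on the subdiagonal, zeros elsewhere.
A = [[-4.4]].
A[0,0] = -4.4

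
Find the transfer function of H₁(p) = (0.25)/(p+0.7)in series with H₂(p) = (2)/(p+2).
Series: H = H₁ · H₂ = (n₁·n₂)/(d₁·d₂).
Num: n₁·n₂ = 0.5. Den: d₁·d₂ = p^2 + 2.7*p + 1.4.
H(p) = (0.5)/(p^2 + 2.7*p + 1.4)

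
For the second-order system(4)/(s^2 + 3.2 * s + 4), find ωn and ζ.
Standard form: ωn²/(s²+2ζωn·s+ωn²).
const=4=ωn² → ωn=2, s coeff=3.2=2ζωn → ζ=0.8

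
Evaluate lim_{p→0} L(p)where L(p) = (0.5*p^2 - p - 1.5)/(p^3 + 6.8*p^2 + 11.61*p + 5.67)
DC gain = L(0) = num(0)/den(0) = -1.5/5.67 = -0.2646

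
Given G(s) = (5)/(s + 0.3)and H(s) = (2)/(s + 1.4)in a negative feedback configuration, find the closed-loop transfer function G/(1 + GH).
Closed-loop T = G/(1+GH).
Numerator: G_num * H_den = 5*s + 7.
Denominator: G_den * H_den + G_num * H_num = (s^2 + 1.7*s + 0.42) + (10) = s^2 + 1.7*s + 10.42.
T(s) = (5*s + 7)/(s^2 + 1.7*s + 10.42)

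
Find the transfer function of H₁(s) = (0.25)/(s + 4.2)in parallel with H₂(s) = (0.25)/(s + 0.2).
Parallel: H = H₁ + H₂ = (n₁·d₂ + n₂·d₁)/(d₁·d₂).
n₁·d₂ = 0.25*s + 0.05. n₂·d₁ = 0.25*s + 1.05. Sum = 0.5*s + 1.1. d₁·d₂ = s^2 + 4.4*s + 0.84.
H(s) = (0.5*s + 1.1)/(s^2 + 4.4*s + 0.84)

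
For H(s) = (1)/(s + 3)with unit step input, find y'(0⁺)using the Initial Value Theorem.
IVT: y'(0⁺) = lim_{s→∞} s²·Y(s) = lim_{s→∞} s·H(s).
deg(num) = 0, deg(den) = 1, relative degree = 1, so s·H(s) → (leading num)/(leading den) = 1/1 = 1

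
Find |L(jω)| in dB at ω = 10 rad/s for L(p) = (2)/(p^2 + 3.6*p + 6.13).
Substitute p = j*10: L(j10) = -0.0185742 - 0.00712337j.
|L(j10)| = sqrt(Re² + Im²) = 0.01989.
20*log₁₀(0.01989) = -34.03 dB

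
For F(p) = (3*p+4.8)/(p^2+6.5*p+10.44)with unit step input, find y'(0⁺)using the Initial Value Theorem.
IVT: y'(0⁺) = lim_{p→∞} p²·Y(p) = lim_{p→∞} p·F(p).
deg(num) = 1, deg(den) = 2, relative degree = 1, so p·F(p) → (leading num)/(leading den) = 3/1 = 3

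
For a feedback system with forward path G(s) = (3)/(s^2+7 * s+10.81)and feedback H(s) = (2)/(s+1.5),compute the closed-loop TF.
Closed-loop T = G/(1+GH).
Numerator: G_num * H_den = 3*s + 4.5.
Denominator: G_den * H_den + G_num * H_num = (s^3 + 8.5*s^2 + 21.31*s + 16.215) + (6) = s^3 + 8.5*s^2 + 21.31*s + 22.215.
T(s) = (3*s + 4.5)/(s^3 + 8.5*s^2 + 21.31*s + 22.215)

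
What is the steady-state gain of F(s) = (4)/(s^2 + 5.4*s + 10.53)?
DC gain = F(0) = num(0)/den(0) = 4/10.53 = 0.3799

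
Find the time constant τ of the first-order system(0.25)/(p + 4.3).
First-order system: τ = -1/pole. Pole = -4.3. τ = -1/(-4.3) = 0.2326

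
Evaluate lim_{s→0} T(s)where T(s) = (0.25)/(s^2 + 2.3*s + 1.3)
DC gain = T(0) = num(0)/den(0) = 0.25/1.3 = 0.1923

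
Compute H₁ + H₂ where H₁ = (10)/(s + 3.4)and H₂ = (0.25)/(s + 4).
Parallel: H = H₁ + H₂ = (n₁·d₂ + n₂·d₁)/(d₁·d₂).
n₁·d₂ = 10*s + 40. n₂·d₁ = 0.25*s + 0.85. Sum = 10.25*s + 40.85. d₁·d₂ = s^2 + 7.4*s + 13.6.
H(s) = (10.25*s + 40.85)/(s^2 + 7.4*s + 13.6)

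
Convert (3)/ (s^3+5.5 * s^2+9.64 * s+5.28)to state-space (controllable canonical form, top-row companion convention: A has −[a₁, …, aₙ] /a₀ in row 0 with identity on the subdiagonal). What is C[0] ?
Reachable canonical form: C = numerator coefficients (right-aligned, zero-padded to length n).
num = 3, C = [[0, 0, 3]].
C[0] = 0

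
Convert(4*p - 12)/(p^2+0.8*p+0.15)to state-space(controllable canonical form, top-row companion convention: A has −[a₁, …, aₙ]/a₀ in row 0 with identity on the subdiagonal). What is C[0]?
Reachable canonical form: C = numerator coefficients (right-aligned, zero-padded to length n).
num = 4*p - 12, C = [[4, -12]].
C[0] = 4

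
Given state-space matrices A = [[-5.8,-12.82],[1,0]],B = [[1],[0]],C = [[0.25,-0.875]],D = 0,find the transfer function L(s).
L(s) = C(sI - A)⁻¹B + D.
Characteristic polynomial det(sI - A) = s^2 + 5.8*s + 12.82.
Numerator from C·adj(sI-A)·B + D·det(sI-A) = 0.25*s - 0.875.
L(s) = (0.25*s - 0.875)/(s^2 + 5.8*s + 12.82)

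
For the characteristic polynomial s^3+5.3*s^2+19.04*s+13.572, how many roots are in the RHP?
s^3 + 5.3*s^2 + 19.04*s + 13.572 = (s + 0.9)(s^2 + 4.4*s + 15.08). Poles: -0.9, -2.2 + 3.2j, -2.2 - 3.2j. RHP poles (Re>0): 0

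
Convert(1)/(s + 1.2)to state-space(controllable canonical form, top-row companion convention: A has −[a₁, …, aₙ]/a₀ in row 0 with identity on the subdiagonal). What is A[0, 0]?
Reachable canonical form for den = s + 1.2: top row of A = -[a₁,a₂,...,aₙ]/a₀, ones on the subdiagonal, zeros elsewhere.
A = [[-1.2]].
A[0,0] = -1.2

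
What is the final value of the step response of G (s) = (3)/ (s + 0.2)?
FVT: lim_{t→∞} y(t) = lim_{s→0} s*Y(s) where Y(s) = G(s)/s.
= lim_{s→0} G(s) = G(0) = num(0)/den(0) = 3/0.2 = 15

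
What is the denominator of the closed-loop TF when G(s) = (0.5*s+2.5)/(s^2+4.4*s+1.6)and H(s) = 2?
Characteristic poly = G_den * H_den + G_num * H_num = (s^2 + 4.4*s + 1.6) + (s + 5) = s^2 + 5.4*s + 6.6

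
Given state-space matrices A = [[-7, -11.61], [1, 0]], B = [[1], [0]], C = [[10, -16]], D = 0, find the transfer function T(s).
T(s) = C(sI - A)⁻¹B + D.
Characteristic polynomial det(sI - A) = s^2 + 7*s + 11.61.
Numerator from C·adj(sI-A)·B + D·det(sI-A) = 10*s - 16.
T(s) = (10*s - 16)/(s^2 + 7*s + 11.61)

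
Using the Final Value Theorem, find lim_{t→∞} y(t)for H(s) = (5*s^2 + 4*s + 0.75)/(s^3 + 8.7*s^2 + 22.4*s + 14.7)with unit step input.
FVT: lim_{t→∞} y(t) = lim_{s→0} s*Y(s) where Y(s) = H(s)/s.
= lim_{s→0} H(s) = H(0) = num(0)/den(0) = 0.75/14.7 = 0.05102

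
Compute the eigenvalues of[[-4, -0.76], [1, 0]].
Eigenvalues solve det(λI - A) = 0.
Characteristic polynomial: λ^2 + 4*λ + 0.76 = 0.
Factor: (λ + 0.2)(λ + 3.8) = 0.
Roots: -0.2, -3.8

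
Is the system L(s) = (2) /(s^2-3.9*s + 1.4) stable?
Denominator: s^2 - 3.9*s + 1.4 = (s - 3.5)(s - 0.4). Poles: 0.4, 3.5. All Re(p)<0: No (unstable)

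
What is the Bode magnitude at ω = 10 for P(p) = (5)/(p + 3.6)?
Substitute p = j*10: P(j10) = 0.159348 - 0.442635j.
|P(j10)| = sqrt(Re² + Im²) = 0.4704.
20*log₁₀(0.4704) = -6.55 dB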